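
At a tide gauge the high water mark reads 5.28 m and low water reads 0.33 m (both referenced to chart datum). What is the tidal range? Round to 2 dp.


Tidal range = High water - Low water
Tidal range = 5.28 - (0.33)
Tidal range = 4.95 m

4.95


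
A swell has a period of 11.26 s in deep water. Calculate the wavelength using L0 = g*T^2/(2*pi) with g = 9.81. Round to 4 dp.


L0 = g * T^2 / (2 * pi)
L0 = 9.81 * 11.26^2 / (2 * pi)
L0 = 9.81 * 126.7876 / 6.28319
L0 = 1243.7864 / 6.28319
L0 = 197.9547 m

197.9547


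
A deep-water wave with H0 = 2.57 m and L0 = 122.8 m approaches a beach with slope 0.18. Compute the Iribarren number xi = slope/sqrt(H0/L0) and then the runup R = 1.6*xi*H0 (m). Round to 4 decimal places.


xi = slope / sqrt(H0/L0)
H0/L0 = 2.57/122.8 = 0.020928
sqrt(0.020928) = 0.144666
xi = 0.18 / 0.144666 = 1.244243
R = 1.6 * xi * H0 = 1.6 * 1.244243 * 2.57
R = 5.1163 m

5.1163


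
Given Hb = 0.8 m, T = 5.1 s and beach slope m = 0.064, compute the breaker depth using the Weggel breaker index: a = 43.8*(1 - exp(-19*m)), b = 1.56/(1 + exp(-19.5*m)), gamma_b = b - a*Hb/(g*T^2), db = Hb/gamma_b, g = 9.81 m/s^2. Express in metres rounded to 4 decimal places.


a = 43.8 * (1 - exp(-19 * m))
exp(-19 * 0.064) = exp(-1.2160) = 0.296413
a = 43.8 * (1 - 0.296413) = 30.817091
b = 1.56 / (1 + exp(-19.5 * m))
exp(-19.5 * 0.064) = exp(-1.2480) = 0.287078
b = 1.56 / (1 + 0.287078) = 1.212047
Hb / (g * T^2) = 0.8 / (9.81 * 5.1^2) = 0.8 / 255.1581 = 0.00313531
gamma_b = b - a * Hb/(g*T^2) = 1.212047 - 30.817091 * 0.00313531 = 1.115426
db = Hb / gamma_b = 0.8 / 1.115426
db = 0.7172 m

0.7172


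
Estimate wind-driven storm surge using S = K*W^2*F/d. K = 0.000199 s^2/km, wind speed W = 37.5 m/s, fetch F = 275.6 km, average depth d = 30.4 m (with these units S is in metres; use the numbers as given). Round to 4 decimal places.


S = K * W^2 * F / d
W^2 = 37.5^2 = 1406.25
S = 0.000199 * 1406.25 * 275.6 / 30.4
Numerator = 0.000199 * 1406.25 * 275.6 = 77.124938
S = 77.124938 / 30.4 = 2.5370 m

2.5370


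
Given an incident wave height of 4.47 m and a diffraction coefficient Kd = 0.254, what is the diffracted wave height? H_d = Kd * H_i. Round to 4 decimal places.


H_d = Kd * H_i
H_d = 0.254 * 4.47
H_d = 1.1354 m

1.1354


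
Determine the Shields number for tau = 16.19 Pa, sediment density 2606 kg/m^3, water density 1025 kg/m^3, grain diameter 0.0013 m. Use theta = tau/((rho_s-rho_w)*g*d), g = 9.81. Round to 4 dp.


theta = tau / ((rho_s - rho_w) * g * d)
rho_s - rho_w = 2606 - 1025 = 1581
Denominator = 1581 * 9.81 * 0.0013 = 20.162493
theta = 16.19 / 20.162493
theta = 0.8030

0.8030


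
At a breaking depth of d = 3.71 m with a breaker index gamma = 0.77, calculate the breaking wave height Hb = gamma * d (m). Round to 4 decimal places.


Hb = gamma * d
Hb = 0.77 * 3.71
Hb = 2.8567 m

2.8567


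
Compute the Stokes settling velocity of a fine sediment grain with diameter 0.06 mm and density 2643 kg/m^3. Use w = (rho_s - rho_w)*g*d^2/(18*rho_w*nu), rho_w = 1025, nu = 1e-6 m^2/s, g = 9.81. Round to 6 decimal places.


w = (rho_s - rho_w) * g * d^2 / (18 * rho_w * nu)
d = 0.06 mm = 0.000060 m
rho_s - rho_w = 2643 - 1025 = 1618
Numerator = 1618 * 9.81 * (0.000060)^2 = 0.000057141288
Denominator = 18 * 1025 * 1e-6 = 0.018450
w = 0.003097 m/s

0.003097


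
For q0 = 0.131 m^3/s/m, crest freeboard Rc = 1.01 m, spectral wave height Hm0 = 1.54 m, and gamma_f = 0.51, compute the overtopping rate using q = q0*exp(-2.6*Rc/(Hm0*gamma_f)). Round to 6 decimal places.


q = q0 * exp(-2.6 * Rc / (Hm0 * gamma_f))
Exponent = -2.6 * 1.01 / (1.54 * 0.51)
= -2.6 * 1.01 / 0.7854
= -3.343519
exp(-3.343519) = 0.035312
q = 0.131 * 0.035312
q = 0.004626 m^3/s/m

0.004626


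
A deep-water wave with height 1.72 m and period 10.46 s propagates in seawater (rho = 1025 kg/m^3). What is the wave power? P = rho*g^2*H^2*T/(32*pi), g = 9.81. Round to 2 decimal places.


P = rho * g^2 * H^2 * T / (32 * pi)
P = 1025 * 9.81^2 * 1.72^2 * 10.46 / (32 * pi)
P = 1025 * 96.2361 * 2.9584 * 10.46 / 100.53096
P = 30363.41 W/m

30363.41


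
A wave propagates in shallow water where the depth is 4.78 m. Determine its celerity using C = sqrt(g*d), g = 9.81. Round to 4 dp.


Using the shallow-water approximation:
C = sqrt(g * d) = sqrt(9.81 * 4.78)
C = sqrt(46.8918)
C = 6.8478 m/s

6.8478


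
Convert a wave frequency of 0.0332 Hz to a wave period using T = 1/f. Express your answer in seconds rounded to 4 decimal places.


T = 1 / f
T = 1 / 0.0332
T = 30.1205 s

30.1205


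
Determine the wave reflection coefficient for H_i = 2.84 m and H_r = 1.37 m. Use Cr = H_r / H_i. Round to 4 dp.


Cr = H_r / H_i
Cr = 1.37 / 2.84
Cr = 0.4824

0.4824


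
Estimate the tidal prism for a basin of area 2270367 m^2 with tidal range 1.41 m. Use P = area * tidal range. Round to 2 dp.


Tidal prism = Area * Tidal range
P = 2270367 * 1.41
P = 3201217.47 m^3

3201217.47


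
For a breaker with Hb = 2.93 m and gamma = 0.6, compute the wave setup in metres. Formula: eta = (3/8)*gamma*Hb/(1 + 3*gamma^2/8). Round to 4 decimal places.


eta = (3/8) * gamma * Hb / (1 + 3*gamma^2/8)
Numerator = (3/8) * 0.6 * 2.93 = 0.659250
Denominator = 1 + 3*0.6^2/8 = 1 + 0.135000 = 1.135000
eta = 0.659250 / 1.135000
eta = 0.5808 m

0.5808


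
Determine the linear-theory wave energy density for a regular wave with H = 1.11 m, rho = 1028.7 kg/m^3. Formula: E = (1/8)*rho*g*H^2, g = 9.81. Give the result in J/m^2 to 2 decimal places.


E = (1/8) * rho * g * H^2
E = (1/8) * 1028.7 * 9.81 * 1.11^2
E = 0.125 * 1028.7 * 9.81 * 1.2321
E = 1554.22 J/m^2

1554.22


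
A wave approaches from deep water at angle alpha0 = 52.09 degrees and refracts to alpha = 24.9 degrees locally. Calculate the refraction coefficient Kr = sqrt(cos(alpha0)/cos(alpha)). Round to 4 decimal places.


Kr = sqrt(cos(alpha0) / cos(alpha))
cos(52.09) = 0.614423
cos(24.9) = 0.907044
Kr = sqrt(0.614423 / 0.907044)
Kr = sqrt(0.677390)
Kr = 0.8230

0.8230


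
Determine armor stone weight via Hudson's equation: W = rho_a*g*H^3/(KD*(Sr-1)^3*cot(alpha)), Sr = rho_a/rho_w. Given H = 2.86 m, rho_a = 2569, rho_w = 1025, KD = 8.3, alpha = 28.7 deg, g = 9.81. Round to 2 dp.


Sr = rho_a / rho_w = 2569 / 1025 = 2.506341
(Sr - 1) = 1.506341
(Sr - 1)^3 = 3.417986
cot(28.7) = 1 / tan(28.7) = 1 / 0.547484 = 1.826537
Numerator = 2569 * 9.81 * 2.86^3 = 589564.3452
Denominator = 8.3 * 3.417986 * 1.826537 = 51.817558
W = 589564.3452 / 51.817558
W = 11377.69 N

11377.69


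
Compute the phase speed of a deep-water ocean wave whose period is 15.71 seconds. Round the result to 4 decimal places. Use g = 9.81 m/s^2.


We use the deep-water celerity formula:
C = g * T / (2 * pi)
C = 9.81 * 15.71 / (2 * 3.14159...)
C = 154.115100 / 6.283185
C = 24.5282 m/s

24.5282


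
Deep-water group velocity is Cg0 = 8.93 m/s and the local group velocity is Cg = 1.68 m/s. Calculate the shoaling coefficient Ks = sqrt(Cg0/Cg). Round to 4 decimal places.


Ks = sqrt(Cg0 / Cg)
Ks = sqrt(8.93 / 1.68)
Ks = sqrt(5.3155)
Ks = 2.3055

2.3055


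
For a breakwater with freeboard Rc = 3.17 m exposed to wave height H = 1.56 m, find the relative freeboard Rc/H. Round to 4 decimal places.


Relative freeboard = Rc / H
= 3.17 / 1.56
= 2.0321

2.0321


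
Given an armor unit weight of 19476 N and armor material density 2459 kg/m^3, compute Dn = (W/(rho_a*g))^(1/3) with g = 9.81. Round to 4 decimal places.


V = W / (rho_a * g)
V = 19476 / (2459 * 9.81)
V = 19476 / 24122.79
V = 0.807369 m^3
Dn = V^(1/3) = 0.807369^(1/3)
Dn = 0.9312 m

0.9312


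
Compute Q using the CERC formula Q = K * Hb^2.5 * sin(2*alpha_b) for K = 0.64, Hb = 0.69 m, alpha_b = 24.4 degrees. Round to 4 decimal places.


Q = K * Hb^2.5 * sin(2 * alpha_b)
Hb^2.5 = 0.69^2.5 = 0.395478
sin(2 * 24.4) = sin(48.8) = 0.752415
Q = 0.64 * 0.395478 * 0.752415
Q = 0.1904 m^3/s

0.1904


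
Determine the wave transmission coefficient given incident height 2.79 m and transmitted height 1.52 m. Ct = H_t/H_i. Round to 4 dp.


Ct = H_t / H_i
Ct = 1.52 / 2.79
Ct = 0.5448

0.5448


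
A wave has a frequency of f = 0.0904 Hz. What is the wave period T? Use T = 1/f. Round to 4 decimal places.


T = 1 / f
T = 1 / 0.0904
T = 11.0619 s

11.0619


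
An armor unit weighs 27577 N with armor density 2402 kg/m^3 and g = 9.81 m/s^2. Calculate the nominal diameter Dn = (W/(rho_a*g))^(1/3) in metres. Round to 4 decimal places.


V = W / (rho_a * g)
V = 27577 / (2402 * 9.81)
V = 27577 / 23563.62
V = 1.170321 m^3
Dn = V^(1/3) = 1.170321^(1/3)
Dn = 1.0538 m

1.0538


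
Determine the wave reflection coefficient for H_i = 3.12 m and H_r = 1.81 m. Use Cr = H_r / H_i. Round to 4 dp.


Cr = H_r / H_i
Cr = 1.81 / 3.12
Cr = 0.5801

0.5801


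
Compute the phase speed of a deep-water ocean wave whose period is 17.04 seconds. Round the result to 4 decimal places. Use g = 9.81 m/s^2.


We use the deep-water celerity formula:
C = g * T / (2 * pi)
C = 9.81 * 17.04 / (2 * 3.14159...)
C = 167.162400 / 6.283185
C = 26.6047 m/s

26.6047


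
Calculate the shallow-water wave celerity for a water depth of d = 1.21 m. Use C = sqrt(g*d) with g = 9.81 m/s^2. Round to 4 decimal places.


Using the shallow-water approximation:
C = sqrt(g * d) = sqrt(9.81 * 1.21)
C = sqrt(11.8701)
C = 3.4453 m/s

3.4453


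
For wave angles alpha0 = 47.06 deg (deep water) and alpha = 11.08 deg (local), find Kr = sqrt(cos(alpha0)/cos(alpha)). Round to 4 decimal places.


Kr = sqrt(cos(alpha0) / cos(alpha))
cos(47.06) = 0.681232
cos(11.08) = 0.981360
Kr = sqrt(0.681232 / 0.981360)
Kr = sqrt(0.694172)
Kr = 0.8332

0.8332


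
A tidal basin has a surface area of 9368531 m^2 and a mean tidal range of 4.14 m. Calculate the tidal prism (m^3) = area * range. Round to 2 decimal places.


Tidal prism = Area * Tidal range
P = 9368531 * 4.14
P = 38785718.34 m^3

38785718.34


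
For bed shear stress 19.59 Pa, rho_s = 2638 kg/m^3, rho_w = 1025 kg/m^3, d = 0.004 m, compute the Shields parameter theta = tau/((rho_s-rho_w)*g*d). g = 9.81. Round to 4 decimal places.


theta = tau / ((rho_s - rho_w) * g * d)
rho_s - rho_w = 2638 - 1025 = 1613
Denominator = 1613 * 9.81 * 0.004 = 63.294120
theta = 19.59 / 63.294120
theta = 0.3095

0.3095


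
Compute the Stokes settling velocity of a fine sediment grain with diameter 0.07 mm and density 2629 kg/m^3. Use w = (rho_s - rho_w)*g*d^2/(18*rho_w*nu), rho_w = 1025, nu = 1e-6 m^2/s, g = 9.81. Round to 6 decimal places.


w = (rho_s - rho_w) * g * d^2 / (18 * rho_w * nu)
d = 0.07 mm = 0.000070 m
rho_s - rho_w = 2629 - 1025 = 1604
Numerator = 1604 * 9.81 * (0.000070)^2 = 0.000077102676
Denominator = 18 * 1025 * 1e-6 = 0.018450
w = 0.004179 m/s

0.004179


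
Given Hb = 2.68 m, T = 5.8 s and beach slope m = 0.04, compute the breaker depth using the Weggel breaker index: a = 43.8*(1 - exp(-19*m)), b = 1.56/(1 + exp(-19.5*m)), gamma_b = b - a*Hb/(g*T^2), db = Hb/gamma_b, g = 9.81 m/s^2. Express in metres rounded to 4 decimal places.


a = 43.8 * (1 - exp(-19 * m))
exp(-19 * 0.04) = exp(-0.7600) = 0.467666
a = 43.8 * (1 - 0.467666) = 23.316210
b = 1.56 / (1 + exp(-19.5 * m))
exp(-19.5 * 0.04) = exp(-0.7800) = 0.458406
b = 1.56 / (1 + 0.458406) = 1.069661
Hb / (g * T^2) = 2.68 / (9.81 * 5.8^2) = 2.68 / 330.0084 = 0.00812101
gamma_b = b - a * Hb/(g*T^2) = 1.069661 - 23.316210 * 0.00812101 = 0.880310
db = Hb / gamma_b = 2.68 / 0.880310
db = 3.0444 m

3.0444


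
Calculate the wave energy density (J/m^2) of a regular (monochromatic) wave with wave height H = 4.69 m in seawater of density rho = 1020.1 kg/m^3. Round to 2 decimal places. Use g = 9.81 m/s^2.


E = (1/8) * rho * g * H^2
E = (1/8) * 1020.1 * 9.81 * 4.69^2
E = 0.125 * 1020.1 * 9.81 * 21.9961
E = 27514.87 J/m^2

27514.87


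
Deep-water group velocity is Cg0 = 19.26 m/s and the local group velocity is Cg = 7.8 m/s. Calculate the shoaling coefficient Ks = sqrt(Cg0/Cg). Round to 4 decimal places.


Ks = sqrt(Cg0 / Cg)
Ks = sqrt(19.26 / 7.8)
Ks = sqrt(2.4692)
Ks = 1.5714

1.5714


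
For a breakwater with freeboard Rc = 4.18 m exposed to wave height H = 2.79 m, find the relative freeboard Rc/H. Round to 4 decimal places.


Relative freeboard = Rc / H
= 4.18 / 2.79
= 1.4982

1.4982


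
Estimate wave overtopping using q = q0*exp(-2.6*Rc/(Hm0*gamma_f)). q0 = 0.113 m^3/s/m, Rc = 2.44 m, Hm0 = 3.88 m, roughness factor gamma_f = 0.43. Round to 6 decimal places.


q = q0 * exp(-2.6 * Rc / (Hm0 * gamma_f))
Exponent = -2.6 * 2.44 / (3.88 * 0.43)
= -2.6 * 2.44 / 1.6684
= -3.802445
exp(-3.802445) = 0.022316
q = 0.113 * 0.022316
q = 0.002522 m^3/s/m

0.002522


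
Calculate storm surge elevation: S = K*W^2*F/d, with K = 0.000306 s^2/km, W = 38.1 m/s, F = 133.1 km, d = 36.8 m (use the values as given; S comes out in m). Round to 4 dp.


S = K * W^2 * F / d
W^2 = 38.1^2 = 1451.61
S = 0.000306 * 1451.61 * 133.1 / 36.8
Numerator = 0.000306 * 1451.61 * 133.1 = 59.122043
S = 59.122043 / 36.8 = 1.6066 m

1.6066


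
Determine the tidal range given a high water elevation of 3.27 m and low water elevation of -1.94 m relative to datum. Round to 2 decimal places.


Tidal range = High water - Low water
Tidal range = 3.27 - (-1.94)
Tidal range = 5.21 m

5.21


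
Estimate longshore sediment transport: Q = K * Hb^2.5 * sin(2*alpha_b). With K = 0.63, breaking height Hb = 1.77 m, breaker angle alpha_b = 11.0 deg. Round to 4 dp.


Q = K * Hb^2.5 * sin(2 * alpha_b)
Hb^2.5 = 1.77^2.5 = 4.168052
sin(2 * 11.0) = sin(22.0) = 0.374607
Q = 0.63 * 4.168052 * 0.374607
Q = 0.9837 m^3/s

0.9837


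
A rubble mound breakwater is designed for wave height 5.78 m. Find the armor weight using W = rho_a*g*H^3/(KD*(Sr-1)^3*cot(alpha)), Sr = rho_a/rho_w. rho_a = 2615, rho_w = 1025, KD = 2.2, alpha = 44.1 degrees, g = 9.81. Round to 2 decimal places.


Sr = rho_a / rho_w = 2615 / 1025 = 2.551220
(Sr - 1) = 1.551220
(Sr - 1)^3 = 3.732672
cot(44.1) = 1 / tan(44.1) = 1 / 0.969067 = 1.031920
Numerator = 2615 * 9.81 * 5.78^3 = 4953637.4255
Denominator = 2.2 * 3.732672 * 1.031920 = 8.474000
W = 4953637.4255 / 8.474000
W = 584568.96 N

584568.96


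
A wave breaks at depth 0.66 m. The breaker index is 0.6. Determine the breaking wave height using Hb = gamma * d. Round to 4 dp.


Hb = gamma * d
Hb = 0.6 * 0.66
Hb = 0.3960 m

0.3960


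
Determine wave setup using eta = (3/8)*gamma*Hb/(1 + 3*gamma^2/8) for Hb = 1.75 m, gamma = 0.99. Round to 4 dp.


eta = (3/8) * gamma * Hb / (1 + 3*gamma^2/8)
Numerator = (3/8) * 0.99 * 1.75 = 0.649687
Denominator = 1 + 3*0.99^2/8 = 1 + 0.367538 = 1.367538
eta = 0.649687 / 1.367538
eta = 0.4751 m

0.4751


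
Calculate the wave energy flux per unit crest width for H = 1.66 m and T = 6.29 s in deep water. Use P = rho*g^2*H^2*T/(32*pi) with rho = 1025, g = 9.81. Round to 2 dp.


P = rho * g^2 * H^2 * T / (32 * pi)
P = 1025 * 9.81^2 * 1.66^2 * 6.29 / (32 * pi)
P = 1025 * 96.2361 * 2.7556 * 6.29 / 100.53096
P = 17007.04 W/m

17007.04


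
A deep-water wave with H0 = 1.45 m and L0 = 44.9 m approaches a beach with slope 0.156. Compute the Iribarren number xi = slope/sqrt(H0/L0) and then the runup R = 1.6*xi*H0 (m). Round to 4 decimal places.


xi = slope / sqrt(H0/L0)
H0/L0 = 1.45/44.9 = 0.032294
sqrt(0.032294) = 0.179705
xi = 0.156 / 0.179705 = 0.868088
R = 1.6 * xi * H0 = 1.6 * 0.868088 * 1.45
R = 2.0140 m

2.0140


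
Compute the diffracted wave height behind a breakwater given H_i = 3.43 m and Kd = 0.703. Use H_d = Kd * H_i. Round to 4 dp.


H_d = Kd * H_i
H_d = 0.703 * 3.43
H_d = 2.4113 m

2.4113


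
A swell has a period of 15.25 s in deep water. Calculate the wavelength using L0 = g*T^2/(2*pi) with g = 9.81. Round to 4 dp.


L0 = g * T^2 / (2 * pi)
L0 = 9.81 * 15.25^2 / (2 * pi)
L0 = 9.81 * 232.5625 / 6.28319
L0 = 2281.4381 / 6.28319
L0 = 363.1022 m

363.1022


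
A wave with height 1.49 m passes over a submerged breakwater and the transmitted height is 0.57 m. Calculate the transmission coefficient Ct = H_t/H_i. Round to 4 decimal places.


Ct = H_t / H_i
Ct = 0.57 / 1.49
Ct = 0.3826

0.3826


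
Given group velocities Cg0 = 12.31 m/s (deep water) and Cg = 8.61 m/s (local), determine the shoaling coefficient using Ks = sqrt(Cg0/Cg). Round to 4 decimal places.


Ks = sqrt(Cg0 / Cg)
Ks = sqrt(12.31 / 8.61)
Ks = sqrt(1.4297)
Ks = 1.1957

1.1957


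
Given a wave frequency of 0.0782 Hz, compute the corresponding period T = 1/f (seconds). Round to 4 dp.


T = 1 / f
T = 1 / 0.0782
T = 12.7877 s

12.7877


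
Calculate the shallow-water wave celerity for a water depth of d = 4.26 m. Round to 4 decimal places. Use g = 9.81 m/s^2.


Using the shallow-water approximation:
C = sqrt(g * d) = sqrt(9.81 * 4.26)
C = sqrt(41.7906)
C = 6.4646 m/s

6.4646


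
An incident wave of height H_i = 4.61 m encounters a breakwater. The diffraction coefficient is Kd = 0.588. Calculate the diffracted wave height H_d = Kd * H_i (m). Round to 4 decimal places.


H_d = Kd * H_i
H_d = 0.588 * 4.61
H_d = 2.7107 m

2.7107


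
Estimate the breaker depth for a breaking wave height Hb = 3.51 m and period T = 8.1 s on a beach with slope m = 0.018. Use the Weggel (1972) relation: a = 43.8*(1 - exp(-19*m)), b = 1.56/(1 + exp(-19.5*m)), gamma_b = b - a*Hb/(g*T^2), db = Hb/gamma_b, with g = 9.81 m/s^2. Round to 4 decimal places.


a = 43.8 * (1 - exp(-19 * m))
exp(-19 * 0.018) = exp(-0.3420) = 0.710348
a = 43.8 * (1 - 0.710348) = 12.686749
b = 1.56 / (1 + exp(-19.5 * m))
exp(-19.5 * 0.018) = exp(-0.3510) = 0.703984
b = 1.56 / (1 + 0.703984) = 0.915502
Hb / (g * T^2) = 3.51 / (9.81 * 8.1^2) = 3.51 / 643.6341 = 0.00545341
gamma_b = b - a * Hb/(g*T^2) = 0.915502 - 12.686749 * 0.00545341 = 0.846316
db = Hb / gamma_b = 3.51 / 0.846316
db = 4.1474 m

4.1474


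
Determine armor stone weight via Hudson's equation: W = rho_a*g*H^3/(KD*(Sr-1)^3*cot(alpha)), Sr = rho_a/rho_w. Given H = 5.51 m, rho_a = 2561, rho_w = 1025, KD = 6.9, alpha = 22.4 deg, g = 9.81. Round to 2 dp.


Sr = rho_a / rho_w = 2561 / 1025 = 2.498537
(Sr - 1) = 1.498537
(Sr - 1)^3 = 3.365132
cot(22.4) = 1 / tan(22.4) = 1 / 0.412170 = 2.426182
Numerator = 2561 * 9.81 * 5.51^3 = 4202748.3121
Denominator = 6.9 * 3.365132 * 2.426182 = 56.334506
W = 4202748.3121 / 56.334506
W = 74603.45 N

74603.45


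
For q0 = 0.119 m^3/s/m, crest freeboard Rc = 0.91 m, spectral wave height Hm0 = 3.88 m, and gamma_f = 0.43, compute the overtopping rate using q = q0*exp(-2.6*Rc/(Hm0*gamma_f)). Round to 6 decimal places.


q = q0 * exp(-2.6 * Rc / (Hm0 * gamma_f))
Exponent = -2.6 * 0.91 / (3.88 * 0.43)
= -2.6 * 0.91 / 1.6684
= -1.418125
exp(-1.418125) = 0.242168
q = 0.119 * 0.242168
q = 0.028818 m^3/s/m

0.028818


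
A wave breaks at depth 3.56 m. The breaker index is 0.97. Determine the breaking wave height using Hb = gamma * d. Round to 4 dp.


Hb = gamma * d
Hb = 0.97 * 3.56
Hb = 3.4532 m

3.4532


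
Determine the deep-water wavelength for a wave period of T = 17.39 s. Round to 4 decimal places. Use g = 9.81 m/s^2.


L0 = g * T^2 / (2 * pi)
L0 = 9.81 * 17.39^2 / (2 * pi)
L0 = 9.81 * 302.4121 / 6.28319
L0 = 2966.6627 / 6.28319
L0 = 472.1590 m

472.1590


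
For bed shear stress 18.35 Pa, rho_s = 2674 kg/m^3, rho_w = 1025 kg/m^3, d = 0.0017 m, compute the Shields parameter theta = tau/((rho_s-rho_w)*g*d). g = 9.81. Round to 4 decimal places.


theta = tau / ((rho_s - rho_w) * g * d)
rho_s - rho_w = 2674 - 1025 = 1649
Denominator = 1649 * 9.81 * 0.0017 = 27.500373
theta = 18.35 / 27.500373
theta = 0.6673

0.6673


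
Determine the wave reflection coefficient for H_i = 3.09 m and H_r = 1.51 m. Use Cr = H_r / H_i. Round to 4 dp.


Cr = H_r / H_i
Cr = 1.51 / 3.09
Cr = 0.4887

0.4887


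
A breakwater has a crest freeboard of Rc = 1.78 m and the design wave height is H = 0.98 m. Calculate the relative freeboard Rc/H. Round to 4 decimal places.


Relative freeboard = Rc / H
= 1.78 / 0.98
= 1.8163

1.8163


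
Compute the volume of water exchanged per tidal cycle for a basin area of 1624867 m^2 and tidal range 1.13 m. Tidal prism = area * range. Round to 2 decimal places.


Tidal prism = Area * Tidal range
P = 1624867 * 1.13
P = 1836099.71 m^3

1836099.71


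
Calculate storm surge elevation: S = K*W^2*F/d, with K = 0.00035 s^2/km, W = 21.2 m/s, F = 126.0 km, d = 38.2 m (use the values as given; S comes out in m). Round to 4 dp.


S = K * W^2 * F / d
W^2 = 21.2^2 = 449.44
S = 0.00035 * 449.44 * 126.0 / 38.2
Numerator = 0.00035 * 449.44 * 126.0 = 19.820304
S = 19.820304 / 38.2 = 0.5189 m

0.5189


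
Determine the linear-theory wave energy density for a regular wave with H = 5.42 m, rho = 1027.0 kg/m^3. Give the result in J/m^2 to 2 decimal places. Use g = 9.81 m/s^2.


E = (1/8) * rho * g * H^2
E = (1/8) * 1027.0 * 9.81 * 5.42^2
E = 0.125 * 1027.0 * 9.81 * 29.3764
E = 36995.43 J/m^2

36995.43


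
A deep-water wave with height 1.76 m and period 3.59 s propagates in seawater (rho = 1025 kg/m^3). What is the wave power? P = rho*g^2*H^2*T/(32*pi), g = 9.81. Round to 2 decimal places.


P = rho * g^2 * H^2 * T / (32 * pi)
P = 1025 * 9.81^2 * 1.76^2 * 3.59 / (32 * pi)
P = 1025 * 96.2361 * 3.0976 * 3.59 / 100.53096
P = 10911.43 W/m

10911.43


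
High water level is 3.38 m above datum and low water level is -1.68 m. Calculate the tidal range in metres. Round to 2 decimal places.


Tidal range = High water - Low water
Tidal range = 3.38 - (-1.68)
Tidal range = 5.06 m

5.06


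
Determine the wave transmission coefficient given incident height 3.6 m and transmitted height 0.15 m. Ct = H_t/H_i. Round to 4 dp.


Ct = H_t / H_i
Ct = 0.15 / 3.6
Ct = 0.0417

0.0417


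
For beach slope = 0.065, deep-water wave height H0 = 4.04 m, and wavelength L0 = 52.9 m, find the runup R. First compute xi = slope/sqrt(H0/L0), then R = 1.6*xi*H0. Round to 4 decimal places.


xi = slope / sqrt(H0/L0)
H0/L0 = 4.04/52.9 = 0.076371
sqrt(0.076371) = 0.276352
xi = 0.065 / 0.276352 = 0.235207
R = 1.6 * xi * H0 = 1.6 * 0.235207 * 4.04
R = 1.5204 m

1.5204


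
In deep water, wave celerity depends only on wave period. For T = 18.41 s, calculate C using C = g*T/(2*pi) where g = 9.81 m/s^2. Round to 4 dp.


We use the deep-water celerity formula:
C = g * T / (2 * pi)
C = 9.81 * 18.41 / (2 * 3.14159...)
C = 180.602100 / 6.283185
C = 28.7437 m/s

28.7437


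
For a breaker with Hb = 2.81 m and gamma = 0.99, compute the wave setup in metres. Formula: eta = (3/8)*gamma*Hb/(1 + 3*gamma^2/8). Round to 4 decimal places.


eta = (3/8) * gamma * Hb / (1 + 3*gamma^2/8)
Numerator = (3/8) * 0.99 * 2.81 = 1.043212
Denominator = 1 + 3*0.99^2/8 = 1 + 0.367538 = 1.367538
eta = 1.043212 / 1.367538
eta = 0.7628 m

0.7628


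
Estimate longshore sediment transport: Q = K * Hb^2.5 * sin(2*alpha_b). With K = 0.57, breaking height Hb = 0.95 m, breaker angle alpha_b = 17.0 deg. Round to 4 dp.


Q = K * Hb^2.5 * sin(2 * alpha_b)
Hb^2.5 = 0.95^2.5 = 0.879648
sin(2 * 17.0) = sin(34.0) = 0.559193
Q = 0.57 * 0.879648 * 0.559193
Q = 0.2804 m^3/s

0.2804


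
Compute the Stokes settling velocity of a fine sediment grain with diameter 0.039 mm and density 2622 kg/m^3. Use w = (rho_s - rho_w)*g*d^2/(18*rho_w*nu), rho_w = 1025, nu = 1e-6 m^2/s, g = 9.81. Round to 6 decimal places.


w = (rho_s - rho_w) * g * d^2 / (18 * rho_w * nu)
d = 0.039 mm = 0.000039 m
rho_s - rho_w = 2622 - 1025 = 1597
Numerator = 1597 * 9.81 * (0.000039)^2 = 0.000023828853
Denominator = 18 * 1025 * 1e-6 = 0.018450
w = 0.001292 m/s

0.001292


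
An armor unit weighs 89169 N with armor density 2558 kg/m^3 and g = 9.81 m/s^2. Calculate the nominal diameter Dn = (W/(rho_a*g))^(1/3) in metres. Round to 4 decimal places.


V = W / (rho_a * g)
V = 89169 / (2558 * 9.81)
V = 89169 / 25093.98
V = 3.553402 m^3
Dn = V^(1/3) = 3.553402^(1/3)
Dn = 1.5260 m

1.5260


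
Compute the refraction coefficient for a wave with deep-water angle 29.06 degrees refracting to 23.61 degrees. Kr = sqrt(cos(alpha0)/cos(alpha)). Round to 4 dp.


Kr = sqrt(cos(alpha0) / cos(alpha))
cos(29.06) = 0.874112
cos(23.61) = 0.916293
Kr = sqrt(0.874112 / 0.916293)
Kr = sqrt(0.953965)
Kr = 0.9767

0.9767


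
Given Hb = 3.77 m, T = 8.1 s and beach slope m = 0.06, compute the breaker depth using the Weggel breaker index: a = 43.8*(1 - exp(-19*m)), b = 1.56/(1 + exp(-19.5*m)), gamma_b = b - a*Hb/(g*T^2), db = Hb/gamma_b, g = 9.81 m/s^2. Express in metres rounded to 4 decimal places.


a = 43.8 * (1 - exp(-19 * m))
exp(-19 * 0.06) = exp(-1.1400) = 0.319819
a = 43.8 * (1 - 0.319819) = 29.791927
b = 1.56 / (1 + exp(-19.5 * m))
exp(-19.5 * 0.06) = exp(-1.1700) = 0.310367
b = 1.56 / (1 + 0.310367) = 1.190506
Hb / (g * T^2) = 3.77 / (9.81 * 8.1^2) = 3.77 / 643.6341 = 0.00585737
gamma_b = b - a * Hb/(g*T^2) = 1.190506 - 29.791927 * 0.00585737 = 1.016004
db = Hb / gamma_b = 3.77 / 1.016004
db = 3.7106 m

3.7106


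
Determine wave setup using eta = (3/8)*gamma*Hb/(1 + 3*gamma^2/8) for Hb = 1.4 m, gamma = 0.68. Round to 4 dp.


eta = (3/8) * gamma * Hb / (1 + 3*gamma^2/8)
Numerator = (3/8) * 0.68 * 1.4 = 0.357000
Denominator = 1 + 3*0.68^2/8 = 1 + 0.173400 = 1.173400
eta = 0.357000 / 1.173400
eta = 0.3042 m

0.3042


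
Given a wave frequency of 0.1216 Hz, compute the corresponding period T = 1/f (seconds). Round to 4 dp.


T = 1 / f
T = 1 / 0.1216
T = 8.2237 s

8.2237


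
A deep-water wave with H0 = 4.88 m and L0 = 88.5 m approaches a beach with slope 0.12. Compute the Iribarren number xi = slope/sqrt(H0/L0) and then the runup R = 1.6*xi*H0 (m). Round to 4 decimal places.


xi = slope / sqrt(H0/L0)
H0/L0 = 4.88/88.5 = 0.055141
sqrt(0.055141) = 0.234822
xi = 0.12 / 0.234822 = 0.511026
R = 1.6 * xi * H0 = 1.6 * 0.511026 * 4.88
R = 3.9901 m

3.9901


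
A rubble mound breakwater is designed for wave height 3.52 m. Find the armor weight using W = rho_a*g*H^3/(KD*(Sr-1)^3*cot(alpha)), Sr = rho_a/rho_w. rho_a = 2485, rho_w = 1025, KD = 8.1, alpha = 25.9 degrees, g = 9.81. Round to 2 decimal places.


Sr = rho_a / rho_w = 2485 / 1025 = 2.424390
(Sr - 1) = 1.424390
(Sr - 1)^3 = 2.889928
cot(25.9) = 1 / tan(25.9) = 1 / 0.485574 = 2.059419
Numerator = 2485 * 9.81 * 3.52^3 = 1063220.6205
Denominator = 8.1 * 2.889928 * 2.059419 = 48.207726
W = 1063220.6205 / 48.207726
W = 22054.98 N

22054.98


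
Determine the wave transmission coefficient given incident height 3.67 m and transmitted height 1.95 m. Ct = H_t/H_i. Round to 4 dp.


Ct = H_t / H_i
Ct = 1.95 / 3.67
Ct = 0.5313

0.5313


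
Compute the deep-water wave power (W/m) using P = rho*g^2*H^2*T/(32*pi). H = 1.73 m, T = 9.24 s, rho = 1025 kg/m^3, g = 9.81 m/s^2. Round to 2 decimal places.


P = rho * g^2 * H^2 * T / (32 * pi)
P = 1025 * 9.81^2 * 1.73^2 * 9.24 / (32 * pi)
P = 1025 * 96.2361 * 2.9929 * 9.24 / 100.53096
P = 27134.77 W/m

27134.77


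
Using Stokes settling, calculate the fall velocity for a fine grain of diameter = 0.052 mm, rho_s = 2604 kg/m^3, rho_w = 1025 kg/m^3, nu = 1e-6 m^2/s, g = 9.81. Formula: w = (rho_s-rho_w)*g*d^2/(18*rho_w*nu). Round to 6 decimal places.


w = (rho_s - rho_w) * g * d^2 / (18 * rho_w * nu)
d = 0.052 mm = 0.000052 m
rho_s - rho_w = 2604 - 1025 = 1579
Numerator = 1579 * 9.81 * (0.000052)^2 = 0.000041884933
Denominator = 18 * 1025 * 1e-6 = 0.018450
w = 0.002270 m/s

0.002270


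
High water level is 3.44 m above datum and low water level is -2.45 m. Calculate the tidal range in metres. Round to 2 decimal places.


Tidal range = High water - Low water
Tidal range = 3.44 - (-2.45)
Tidal range = 5.89 m

5.89


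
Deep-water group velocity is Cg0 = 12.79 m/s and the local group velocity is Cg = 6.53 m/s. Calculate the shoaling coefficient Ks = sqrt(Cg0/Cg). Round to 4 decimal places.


Ks = sqrt(Cg0 / Cg)
Ks = sqrt(12.79 / 6.53)
Ks = sqrt(1.9587)
Ks = 1.3995

1.3995


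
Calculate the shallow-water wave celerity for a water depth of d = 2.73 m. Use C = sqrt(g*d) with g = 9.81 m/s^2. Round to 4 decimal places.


Using the shallow-water approximation:
C = sqrt(g * d) = sqrt(9.81 * 2.73)
C = sqrt(26.7813)
C = 5.1751 m/s

5.1751


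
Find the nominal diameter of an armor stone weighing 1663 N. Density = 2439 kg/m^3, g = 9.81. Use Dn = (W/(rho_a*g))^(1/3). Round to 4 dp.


V = W / (rho_a * g)
V = 1663 / (2439 * 9.81)
V = 1663 / 23926.59
V = 0.069504 m^3
Dn = V^(1/3) = 0.069504^(1/3)
Dn = 0.4112 m

0.4112


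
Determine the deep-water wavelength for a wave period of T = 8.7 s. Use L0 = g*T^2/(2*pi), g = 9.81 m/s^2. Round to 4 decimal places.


L0 = g * T^2 / (2 * pi)
L0 = 9.81 * 8.7^2 / (2 * pi)
L0 = 9.81 * 75.6900 / 6.28319
L0 = 742.5189 / 6.28319
L0 = 118.1756 m

118.1756


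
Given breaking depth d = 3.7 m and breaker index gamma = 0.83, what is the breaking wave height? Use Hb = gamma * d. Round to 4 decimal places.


Hb = gamma * d
Hb = 0.83 * 3.7
Hb = 3.0710 m

3.0710


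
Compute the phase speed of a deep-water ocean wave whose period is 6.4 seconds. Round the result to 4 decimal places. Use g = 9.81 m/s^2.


We use the deep-water celerity formula:
C = g * T / (2 * pi)
C = 9.81 * 6.4 / (2 * 3.14159...)
C = 62.784000 / 6.283185
C = 9.9924 m/s

9.9924


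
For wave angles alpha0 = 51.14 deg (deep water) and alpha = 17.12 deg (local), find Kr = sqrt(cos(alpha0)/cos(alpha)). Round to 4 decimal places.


Kr = sqrt(cos(alpha0) / cos(alpha))
cos(51.14) = 0.627420
cos(17.12) = 0.955690
Kr = sqrt(0.627420 / 0.955690)
Kr = sqrt(0.656509)
Kr = 0.8103

0.8103


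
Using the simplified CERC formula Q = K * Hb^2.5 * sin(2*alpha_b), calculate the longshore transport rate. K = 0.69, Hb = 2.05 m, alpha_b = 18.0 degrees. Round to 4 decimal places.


Q = K * Hb^2.5 * sin(2 * alpha_b)
Hb^2.5 = 2.05^2.5 = 6.017064
sin(2 * 18.0) = sin(36.0) = 0.587785
Q = 0.69 * 6.017064 * 0.587785
Q = 2.4404 m^3/s

2.4404


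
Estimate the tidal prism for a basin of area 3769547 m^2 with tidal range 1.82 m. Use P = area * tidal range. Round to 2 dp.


Tidal prism = Area * Tidal range
P = 3769547 * 1.82
P = 6860575.54 m^3

6860575.54


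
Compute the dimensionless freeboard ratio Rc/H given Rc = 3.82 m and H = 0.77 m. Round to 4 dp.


Relative freeboard = Rc / H
= 3.82 / 0.77
= 4.9610

4.9610


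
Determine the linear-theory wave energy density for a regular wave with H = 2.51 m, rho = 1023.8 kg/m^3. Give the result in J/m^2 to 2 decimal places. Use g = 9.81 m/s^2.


E = (1/8) * rho * g * H^2
E = (1/8) * 1023.8 * 9.81 * 2.51^2
E = 0.125 * 1023.8 * 9.81 * 6.3001
E = 7909.36 J/m^2

7909.36


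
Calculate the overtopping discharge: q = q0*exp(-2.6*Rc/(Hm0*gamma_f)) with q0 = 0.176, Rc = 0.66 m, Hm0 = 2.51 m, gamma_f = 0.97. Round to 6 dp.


q = q0 * exp(-2.6 * Rc / (Hm0 * gamma_f))
Exponent = -2.6 * 0.66 / (2.51 * 0.97)
= -2.6 * 0.66 / 2.4347
= -0.704810
exp(-0.704810) = 0.494203
q = 0.176 * 0.494203
q = 0.086980 m^3/s/m

0.086980


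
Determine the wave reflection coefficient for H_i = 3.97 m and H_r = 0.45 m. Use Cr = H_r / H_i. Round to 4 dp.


Cr = H_r / H_i
Cr = 0.45 / 3.97
Cr = 0.1134

0.1134


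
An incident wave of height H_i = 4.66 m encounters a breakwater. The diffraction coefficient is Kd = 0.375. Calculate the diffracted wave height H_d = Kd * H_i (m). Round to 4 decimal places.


H_d = Kd * H_i
H_d = 0.375 * 4.66
H_d = 1.7475 m

1.7475


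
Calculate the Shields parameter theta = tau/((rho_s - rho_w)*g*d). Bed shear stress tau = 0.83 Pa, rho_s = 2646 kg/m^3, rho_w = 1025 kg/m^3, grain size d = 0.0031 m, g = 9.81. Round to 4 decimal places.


theta = tau / ((rho_s - rho_w) * g * d)
rho_s - rho_w = 2646 - 1025 = 1621
Denominator = 1621 * 9.81 * 0.0031 = 49.296231
theta = 0.83 / 49.296231
theta = 0.0168

0.0168


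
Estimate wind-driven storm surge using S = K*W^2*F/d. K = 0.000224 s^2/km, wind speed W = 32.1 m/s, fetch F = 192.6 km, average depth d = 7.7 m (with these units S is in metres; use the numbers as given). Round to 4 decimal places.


S = K * W^2 * F / d
W^2 = 32.1^2 = 1030.41
S = 0.000224 * 1030.41 * 192.6 / 7.7
Numerator = 0.000224 * 1030.41 * 192.6 = 44.454360
S = 44.454360 / 7.7 = 5.7733 m

5.7733


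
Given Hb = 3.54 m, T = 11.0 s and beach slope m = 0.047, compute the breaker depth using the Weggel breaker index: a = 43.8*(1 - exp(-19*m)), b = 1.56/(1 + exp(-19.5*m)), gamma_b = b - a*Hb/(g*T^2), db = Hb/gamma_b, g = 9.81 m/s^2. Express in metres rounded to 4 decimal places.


a = 43.8 * (1 - exp(-19 * m))
exp(-19 * 0.047) = exp(-0.8930) = 0.409426
a = 43.8 * (1 - 0.409426) = 25.867157
b = 1.56 / (1 + exp(-19.5 * m))
exp(-19.5 * 0.047) = exp(-0.9165) = 0.399916
b = 1.56 / (1 + 0.399916) = 1.114352
Hb / (g * T^2) = 3.54 / (9.81 * 11.0^2) = 3.54 / 1187.0100 = 0.00298228
gamma_b = b - a * Hb/(g*T^2) = 1.114352 - 25.867157 * 0.00298228 = 1.037209
db = Hb / gamma_b = 3.54 / 1.037209
db = 3.4130 m

3.4130


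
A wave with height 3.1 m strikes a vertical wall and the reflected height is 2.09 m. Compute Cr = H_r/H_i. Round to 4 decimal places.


Cr = H_r / H_i
Cr = 2.09 / 3.1
Cr = 0.6742

0.6742


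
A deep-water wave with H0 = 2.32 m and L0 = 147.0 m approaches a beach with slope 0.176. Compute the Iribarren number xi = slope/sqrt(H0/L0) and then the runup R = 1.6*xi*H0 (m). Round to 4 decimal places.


xi = slope / sqrt(H0/L0)
H0/L0 = 2.32/147.0 = 0.015782
sqrt(0.015782) = 0.125628
xi = 0.176 / 0.125628 = 1.400965
R = 1.6 * xi * H0 = 1.6 * 1.400965 * 2.32
R = 5.2004 m

5.2004


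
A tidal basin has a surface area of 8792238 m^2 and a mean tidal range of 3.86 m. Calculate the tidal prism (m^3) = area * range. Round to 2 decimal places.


Tidal prism = Area * Tidal range
P = 8792238 * 3.86
P = 33938038.68 m^3

33938038.68


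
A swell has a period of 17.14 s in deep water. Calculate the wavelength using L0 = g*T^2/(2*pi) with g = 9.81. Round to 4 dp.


L0 = g * T^2 / (2 * pi)
L0 = 9.81 * 17.14^2 / (2 * pi)
L0 = 9.81 * 293.7796 / 6.28319
L0 = 2881.9779 / 6.28319
L0 = 458.6810 m

458.6810


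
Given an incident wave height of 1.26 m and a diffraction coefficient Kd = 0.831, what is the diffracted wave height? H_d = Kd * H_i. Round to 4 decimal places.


H_d = Kd * H_i
H_d = 0.831 * 1.26
H_d = 1.0471 m

1.0471


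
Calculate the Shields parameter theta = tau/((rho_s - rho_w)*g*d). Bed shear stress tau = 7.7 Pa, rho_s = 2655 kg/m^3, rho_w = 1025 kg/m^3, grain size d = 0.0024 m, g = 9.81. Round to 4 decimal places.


theta = tau / ((rho_s - rho_w) * g * d)
rho_s - rho_w = 2655 - 1025 = 1630
Denominator = 1630 * 9.81 * 0.0024 = 38.376720
theta = 7.7 / 38.376720
theta = 0.2006

0.2006


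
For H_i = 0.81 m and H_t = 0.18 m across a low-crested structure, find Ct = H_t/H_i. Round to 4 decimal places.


Ct = H_t / H_i
Ct = 0.18 / 0.81
Ct = 0.2222

0.2222


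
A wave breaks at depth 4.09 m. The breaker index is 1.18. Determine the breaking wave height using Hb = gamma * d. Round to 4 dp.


Hb = gamma * d
Hb = 1.18 * 4.09
Hb = 4.8262 m

4.8262


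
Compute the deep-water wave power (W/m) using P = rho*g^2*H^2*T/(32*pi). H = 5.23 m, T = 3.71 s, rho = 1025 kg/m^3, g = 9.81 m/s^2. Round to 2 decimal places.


P = rho * g^2 * H^2 * T / (32 * pi)
P = 1025 * 9.81^2 * 5.23^2 * 3.71 / (32 * pi)
P = 1025 * 96.2361 * 27.3529 * 3.71 / 100.53096
P = 99572.48 W/m

99572.48


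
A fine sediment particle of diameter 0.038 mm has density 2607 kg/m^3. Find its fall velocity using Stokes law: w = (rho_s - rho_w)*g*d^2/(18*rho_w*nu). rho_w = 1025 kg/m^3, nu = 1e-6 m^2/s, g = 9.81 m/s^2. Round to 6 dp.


w = (rho_s - rho_w) * g * d^2 / (18 * rho_w * nu)
d = 0.038 mm = 0.000038 m
rho_s - rho_w = 2607 - 1025 = 1582
Numerator = 1582 * 9.81 * (0.000038)^2 = 0.000022410042
Denominator = 18 * 1025 * 1e-6 = 0.018450
w = 0.001215 m/s

0.001215


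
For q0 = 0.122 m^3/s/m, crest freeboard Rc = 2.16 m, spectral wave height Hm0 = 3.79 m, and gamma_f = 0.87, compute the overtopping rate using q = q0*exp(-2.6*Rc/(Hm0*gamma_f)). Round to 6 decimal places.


q = q0 * exp(-2.6 * Rc / (Hm0 * gamma_f))
Exponent = -2.6 * 2.16 / (3.79 * 0.87)
= -2.6 * 2.16 / 3.2973
= -1.703212
exp(-1.703212) = 0.182098
q = 0.122 * 0.182098
q = 0.022216 m^3/s/m

0.022216


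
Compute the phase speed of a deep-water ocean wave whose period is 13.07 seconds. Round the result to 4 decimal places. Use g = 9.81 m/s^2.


We use the deep-water celerity formula:
C = g * T / (2 * pi)
C = 9.81 * 13.07 / (2 * 3.14159...)
C = 128.216700 / 6.283185
C = 20.4063 m/s

20.4063


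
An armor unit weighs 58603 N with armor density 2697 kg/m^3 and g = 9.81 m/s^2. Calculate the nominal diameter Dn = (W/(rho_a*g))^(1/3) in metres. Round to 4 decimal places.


V = W / (rho_a * g)
V = 58603 / (2697 * 9.81)
V = 58603 / 26457.57
V = 2.214980 m^3
Dn = V^(1/3) = 2.214980^(1/3)
Dn = 1.3035 m

1.3035


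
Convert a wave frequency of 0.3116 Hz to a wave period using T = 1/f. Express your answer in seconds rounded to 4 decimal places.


T = 1 / f
T = 1 / 0.3116
T = 3.2092 s

3.2092


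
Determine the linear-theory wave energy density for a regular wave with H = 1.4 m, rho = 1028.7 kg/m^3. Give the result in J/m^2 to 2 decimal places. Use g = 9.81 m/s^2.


E = (1/8) * rho * g * H^2
E = (1/8) * 1028.7 * 9.81 * 1.4^2
E = 0.125 * 1028.7 * 9.81 * 1.9600
E = 2472.43 J/m^2

2472.43


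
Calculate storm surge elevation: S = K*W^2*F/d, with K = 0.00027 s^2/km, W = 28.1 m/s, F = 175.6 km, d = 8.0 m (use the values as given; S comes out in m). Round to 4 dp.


S = K * W^2 * F / d
W^2 = 28.1^2 = 789.61
S = 0.00027 * 789.61 * 175.6 / 8.0
Numerator = 0.00027 * 789.61 * 175.6 = 37.436989
S = 37.436989 / 8.0 = 4.6796 m

4.6796


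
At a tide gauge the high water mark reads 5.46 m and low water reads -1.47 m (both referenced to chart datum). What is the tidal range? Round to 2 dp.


Tidal range = High water - Low water
Tidal range = 5.46 - (-1.47)
Tidal range = 6.93 m

6.93


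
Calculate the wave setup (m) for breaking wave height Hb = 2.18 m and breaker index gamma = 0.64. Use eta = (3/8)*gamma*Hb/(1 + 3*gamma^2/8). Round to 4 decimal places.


eta = (3/8) * gamma * Hb / (1 + 3*gamma^2/8)
Numerator = (3/8) * 0.64 * 2.18 = 0.523200
Denominator = 1 + 3*0.64^2/8 = 1 + 0.153600 = 1.153600
eta = 0.523200 / 1.153600
eta = 0.4535 m

0.4535


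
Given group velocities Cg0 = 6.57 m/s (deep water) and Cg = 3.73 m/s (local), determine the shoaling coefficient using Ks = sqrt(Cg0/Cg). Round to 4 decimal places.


Ks = sqrt(Cg0 / Cg)
Ks = sqrt(6.57 / 3.73)
Ks = sqrt(1.7614)
Ks = 1.3272

1.3272


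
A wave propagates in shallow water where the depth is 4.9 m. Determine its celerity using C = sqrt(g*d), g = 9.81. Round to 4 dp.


Using the shallow-water approximation:
C = sqrt(g * d) = sqrt(9.81 * 4.9)
C = sqrt(48.0690)
C = 6.9332 m/s

6.9332


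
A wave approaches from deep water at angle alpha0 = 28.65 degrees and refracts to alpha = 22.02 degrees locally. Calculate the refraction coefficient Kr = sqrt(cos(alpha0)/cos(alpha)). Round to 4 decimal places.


Kr = sqrt(cos(alpha0) / cos(alpha))
cos(28.65) = 0.877565
cos(22.02) = 0.927053
Kr = sqrt(0.877565 / 0.927053)
Kr = sqrt(0.946618)
Kr = 0.9729

0.9729


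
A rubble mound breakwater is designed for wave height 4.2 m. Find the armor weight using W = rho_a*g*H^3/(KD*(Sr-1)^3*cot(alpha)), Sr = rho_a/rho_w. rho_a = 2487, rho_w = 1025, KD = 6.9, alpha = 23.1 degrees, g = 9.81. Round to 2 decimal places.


Sr = rho_a / rho_w = 2487 / 1025 = 2.426341
(Sr - 1) = 1.426341
(Sr - 1)^3 = 2.901820
cot(23.1) = 1 / tan(23.1) = 1 / 0.426536 = 2.344467
Numerator = 2487 * 9.81 * 4.2^3 = 1807559.7574
Denominator = 6.9 * 2.901820 * 2.344467 = 46.942236
W = 1807559.7574 / 46.942236
W = 38506.04 N

38506.04


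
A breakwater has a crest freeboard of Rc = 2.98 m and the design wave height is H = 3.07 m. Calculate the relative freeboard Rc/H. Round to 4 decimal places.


Relative freeboard = Rc / H
= 2.98 / 3.07
= 0.9707

0.9707


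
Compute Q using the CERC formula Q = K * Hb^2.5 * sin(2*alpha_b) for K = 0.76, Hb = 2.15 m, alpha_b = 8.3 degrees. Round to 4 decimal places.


Q = K * Hb^2.5 * sin(2 * alpha_b)
Hb^2.5 = 2.15^2.5 = 6.777915
sin(2 * 8.3) = sin(16.6) = 0.285688
Q = 0.76 * 6.777915 * 0.285688
Q = 1.4716 m^3/s

1.4716
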